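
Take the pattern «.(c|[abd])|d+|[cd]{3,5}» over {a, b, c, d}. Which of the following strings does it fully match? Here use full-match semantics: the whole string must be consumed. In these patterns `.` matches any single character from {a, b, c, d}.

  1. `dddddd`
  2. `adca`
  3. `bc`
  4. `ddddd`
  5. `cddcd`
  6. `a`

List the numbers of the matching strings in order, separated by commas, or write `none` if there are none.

1, 3, 4, 5

1. `dddddd` → match
2. `adca` → no match
3. `bc` → match
4. `ddddd` → match
5. `cddcd` → match
6. `a` → no match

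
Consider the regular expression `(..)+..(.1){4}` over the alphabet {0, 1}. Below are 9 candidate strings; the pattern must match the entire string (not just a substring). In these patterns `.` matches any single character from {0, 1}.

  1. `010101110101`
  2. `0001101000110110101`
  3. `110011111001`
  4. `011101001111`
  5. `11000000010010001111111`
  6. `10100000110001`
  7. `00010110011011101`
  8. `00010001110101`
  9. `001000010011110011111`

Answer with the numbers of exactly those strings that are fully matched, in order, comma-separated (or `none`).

1, 8

1. `010101110101` → match
2 → no match
3. `110011111001` → no match
4. `011101001111` → no match
5 → no match
6 → no match
7 → no match
8 → match
9 → no match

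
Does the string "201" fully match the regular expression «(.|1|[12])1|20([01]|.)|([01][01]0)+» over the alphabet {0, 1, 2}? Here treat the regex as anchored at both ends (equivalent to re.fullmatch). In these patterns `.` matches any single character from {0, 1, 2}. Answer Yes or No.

Yes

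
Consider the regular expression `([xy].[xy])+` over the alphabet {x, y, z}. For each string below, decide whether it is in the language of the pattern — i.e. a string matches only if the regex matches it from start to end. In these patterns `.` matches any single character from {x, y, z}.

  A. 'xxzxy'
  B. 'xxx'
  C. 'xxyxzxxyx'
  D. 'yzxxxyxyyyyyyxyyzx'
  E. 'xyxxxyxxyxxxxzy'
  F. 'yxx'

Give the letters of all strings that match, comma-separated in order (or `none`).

B, C, D, E, F

A → no match
B → match
C → match
D → match
E → match
F → match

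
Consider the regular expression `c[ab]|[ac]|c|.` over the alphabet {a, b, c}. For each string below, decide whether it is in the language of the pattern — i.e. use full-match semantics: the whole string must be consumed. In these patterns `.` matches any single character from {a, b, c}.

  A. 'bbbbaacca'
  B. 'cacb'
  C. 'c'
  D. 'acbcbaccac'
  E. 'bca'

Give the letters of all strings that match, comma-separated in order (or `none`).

A → no match
B → no match
C → match
D → no match
E → no match

C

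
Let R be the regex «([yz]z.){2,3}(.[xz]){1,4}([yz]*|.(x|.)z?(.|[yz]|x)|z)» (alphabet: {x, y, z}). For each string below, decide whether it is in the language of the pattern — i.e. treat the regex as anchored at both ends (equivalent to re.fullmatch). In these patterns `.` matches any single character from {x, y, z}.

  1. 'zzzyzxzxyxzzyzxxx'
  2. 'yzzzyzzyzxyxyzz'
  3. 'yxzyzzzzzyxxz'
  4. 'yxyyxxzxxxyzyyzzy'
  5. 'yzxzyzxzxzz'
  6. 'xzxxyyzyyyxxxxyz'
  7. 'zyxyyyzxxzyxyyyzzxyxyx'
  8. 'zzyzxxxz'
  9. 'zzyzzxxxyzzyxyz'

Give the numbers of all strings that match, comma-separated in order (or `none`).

1

1 → match
2 → no match
3 → no match
4 → no match
5. 'yzxzyzxzxzz' → no match
6 → no match
7 → no match
8. 'zzyzxxxz' → no match
9 → no match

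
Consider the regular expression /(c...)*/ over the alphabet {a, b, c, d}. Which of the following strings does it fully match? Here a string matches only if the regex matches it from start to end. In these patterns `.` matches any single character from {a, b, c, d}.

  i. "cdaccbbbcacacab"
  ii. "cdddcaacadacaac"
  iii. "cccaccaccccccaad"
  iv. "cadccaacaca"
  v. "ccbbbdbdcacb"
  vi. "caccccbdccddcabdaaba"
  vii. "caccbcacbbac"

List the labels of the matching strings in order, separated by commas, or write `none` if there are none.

i → no match
ii → no match
iii → match
iv → no match
v → no match
vi → no match
vii → no match

iii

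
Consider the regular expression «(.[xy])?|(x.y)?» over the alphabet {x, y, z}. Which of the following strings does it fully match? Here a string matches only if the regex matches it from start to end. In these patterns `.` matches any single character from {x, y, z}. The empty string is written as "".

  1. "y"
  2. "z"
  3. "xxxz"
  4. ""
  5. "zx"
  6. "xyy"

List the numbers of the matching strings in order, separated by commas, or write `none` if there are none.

4, 5, 6

1. "y" → no match
2. "z" → no match
3. "xxxz" → no match
4. "" → match
5. "zx" → match
6. "xyy" → match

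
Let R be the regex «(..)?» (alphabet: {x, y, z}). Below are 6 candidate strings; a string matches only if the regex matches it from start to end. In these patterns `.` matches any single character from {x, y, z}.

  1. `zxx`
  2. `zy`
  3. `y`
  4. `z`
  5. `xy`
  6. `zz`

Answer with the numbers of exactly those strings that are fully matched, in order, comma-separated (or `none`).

2, 5, 6

1. `zxx` → no match
2. `zy` → match
3. `y` → no match
4. `z` → no match
5. `xy` → match
6. `zz` → match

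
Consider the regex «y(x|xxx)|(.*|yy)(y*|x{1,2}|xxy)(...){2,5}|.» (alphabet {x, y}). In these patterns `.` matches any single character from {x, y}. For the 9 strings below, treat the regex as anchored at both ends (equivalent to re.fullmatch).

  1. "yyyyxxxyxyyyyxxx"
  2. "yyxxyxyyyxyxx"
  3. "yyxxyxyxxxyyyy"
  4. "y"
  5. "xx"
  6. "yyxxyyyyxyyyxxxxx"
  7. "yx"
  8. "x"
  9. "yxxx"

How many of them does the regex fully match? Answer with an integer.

8

1 → match
2 → match
3 → match
4. "y" → match
5. "xx" → no match
6 → match
7. "yx" → match
8. "x" → match
9. "yxxx" → match
Total matched: 8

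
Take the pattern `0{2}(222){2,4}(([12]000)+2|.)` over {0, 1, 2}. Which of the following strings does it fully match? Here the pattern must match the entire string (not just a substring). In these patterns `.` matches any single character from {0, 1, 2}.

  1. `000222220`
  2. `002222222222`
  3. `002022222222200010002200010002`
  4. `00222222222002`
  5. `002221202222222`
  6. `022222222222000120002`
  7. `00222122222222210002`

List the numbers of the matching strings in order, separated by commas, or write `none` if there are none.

1 → no match
2 → match
3 → no match
4 → no match
5 → no match
6 → no match
7 → no match

2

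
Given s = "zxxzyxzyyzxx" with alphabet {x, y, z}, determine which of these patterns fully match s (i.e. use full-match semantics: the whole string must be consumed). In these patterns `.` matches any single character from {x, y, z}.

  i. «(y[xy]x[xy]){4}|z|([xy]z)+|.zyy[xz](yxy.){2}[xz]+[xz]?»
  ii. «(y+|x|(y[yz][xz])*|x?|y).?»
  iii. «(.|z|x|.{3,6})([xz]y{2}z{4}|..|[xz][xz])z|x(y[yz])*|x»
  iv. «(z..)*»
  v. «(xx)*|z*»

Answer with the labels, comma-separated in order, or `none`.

iv

i → no match
ii → no match
iii → no match
iv → match
v → no match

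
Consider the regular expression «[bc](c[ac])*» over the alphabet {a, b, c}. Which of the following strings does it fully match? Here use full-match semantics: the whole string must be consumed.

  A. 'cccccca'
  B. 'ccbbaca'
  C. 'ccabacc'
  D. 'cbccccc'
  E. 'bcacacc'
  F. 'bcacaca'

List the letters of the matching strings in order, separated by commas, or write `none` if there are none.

A, E, F

A. 'cccccca' → match
B. 'ccbbaca' → no match
C. 'ccabacc' → no match
D. 'cbccccc' → no match
E. 'bcacacc' → match
F. 'bcacaca' → match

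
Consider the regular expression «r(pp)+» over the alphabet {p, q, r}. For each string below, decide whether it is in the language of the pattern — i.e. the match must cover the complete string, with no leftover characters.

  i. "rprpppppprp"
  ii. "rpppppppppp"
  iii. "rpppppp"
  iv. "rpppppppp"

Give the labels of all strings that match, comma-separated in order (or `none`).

i → no match — must start with "rpp"
ii → match
iii → match
iv → match

ii, iii, iv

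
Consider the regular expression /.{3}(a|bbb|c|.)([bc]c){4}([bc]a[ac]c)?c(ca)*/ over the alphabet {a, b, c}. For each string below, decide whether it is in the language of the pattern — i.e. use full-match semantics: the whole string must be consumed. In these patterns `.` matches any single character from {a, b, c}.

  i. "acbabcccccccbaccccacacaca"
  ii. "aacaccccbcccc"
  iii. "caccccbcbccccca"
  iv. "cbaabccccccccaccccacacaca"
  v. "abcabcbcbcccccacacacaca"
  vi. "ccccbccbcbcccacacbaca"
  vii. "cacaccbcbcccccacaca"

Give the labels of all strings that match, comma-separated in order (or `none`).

i → match
ii → match
iii → match
iv → match
v → match
vi → no match
vii → match

i, ii, iii, iv, v, vii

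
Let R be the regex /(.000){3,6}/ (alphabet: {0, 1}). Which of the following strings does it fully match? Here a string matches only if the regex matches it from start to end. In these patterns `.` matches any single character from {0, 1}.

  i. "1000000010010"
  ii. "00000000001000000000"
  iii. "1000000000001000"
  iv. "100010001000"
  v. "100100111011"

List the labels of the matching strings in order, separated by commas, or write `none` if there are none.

i → no match — must end with "000"
ii → no match
iii → match
iv → match
v → no match — must end with "000"

iii, iv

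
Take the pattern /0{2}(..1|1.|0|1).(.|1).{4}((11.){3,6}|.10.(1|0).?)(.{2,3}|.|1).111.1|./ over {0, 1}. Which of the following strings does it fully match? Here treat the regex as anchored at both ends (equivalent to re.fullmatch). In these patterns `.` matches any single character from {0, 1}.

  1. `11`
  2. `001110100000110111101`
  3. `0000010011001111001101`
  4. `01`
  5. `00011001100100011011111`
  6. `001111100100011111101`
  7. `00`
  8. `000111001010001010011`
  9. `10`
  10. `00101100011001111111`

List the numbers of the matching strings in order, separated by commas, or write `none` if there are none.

1 → no match
2 → no match
3 → no match
4 → no match
5 → no match
6 → no match
7 → no match
8 → no match
9 → no match
10 → no match

none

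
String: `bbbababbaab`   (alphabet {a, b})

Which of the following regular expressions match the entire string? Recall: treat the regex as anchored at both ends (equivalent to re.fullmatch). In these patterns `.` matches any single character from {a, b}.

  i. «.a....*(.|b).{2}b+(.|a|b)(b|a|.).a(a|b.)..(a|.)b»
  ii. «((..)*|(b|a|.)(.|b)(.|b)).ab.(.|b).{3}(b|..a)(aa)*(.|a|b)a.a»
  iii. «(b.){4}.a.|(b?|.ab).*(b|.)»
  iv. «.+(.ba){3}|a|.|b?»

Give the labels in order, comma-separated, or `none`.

iii

i → no match
ii → no match — must end with `a`
iii → match
iv → no match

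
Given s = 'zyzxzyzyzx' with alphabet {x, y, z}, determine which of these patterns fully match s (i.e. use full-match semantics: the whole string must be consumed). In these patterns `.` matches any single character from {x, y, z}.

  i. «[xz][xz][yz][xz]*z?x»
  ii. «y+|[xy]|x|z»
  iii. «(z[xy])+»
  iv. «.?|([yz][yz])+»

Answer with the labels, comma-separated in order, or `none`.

iii

i → no match
ii → no match
iii → match
iv → no match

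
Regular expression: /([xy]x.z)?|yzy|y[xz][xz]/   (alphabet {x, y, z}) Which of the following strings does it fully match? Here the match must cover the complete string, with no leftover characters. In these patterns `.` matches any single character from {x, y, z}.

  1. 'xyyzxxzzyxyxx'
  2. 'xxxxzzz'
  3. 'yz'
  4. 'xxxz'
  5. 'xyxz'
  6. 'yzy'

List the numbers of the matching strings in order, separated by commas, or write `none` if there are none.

4, 6

1 → no match
2. 'xxxxzzz' → no match
3. 'yz' → no match
4. 'xxxz' → match
5. 'xyxz' → no match
6. 'yzy' → match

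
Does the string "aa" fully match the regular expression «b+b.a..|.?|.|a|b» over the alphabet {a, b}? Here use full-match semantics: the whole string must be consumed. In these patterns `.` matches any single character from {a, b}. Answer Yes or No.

No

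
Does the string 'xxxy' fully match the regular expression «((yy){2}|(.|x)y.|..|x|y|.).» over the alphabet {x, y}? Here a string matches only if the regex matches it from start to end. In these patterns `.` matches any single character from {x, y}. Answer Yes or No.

No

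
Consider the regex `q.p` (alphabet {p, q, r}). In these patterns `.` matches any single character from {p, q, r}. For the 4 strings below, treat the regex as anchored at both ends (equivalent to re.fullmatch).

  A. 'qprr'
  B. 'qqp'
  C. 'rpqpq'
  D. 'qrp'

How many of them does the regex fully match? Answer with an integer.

A. 'qprr' → no match — must end with 'p'
B. 'qqp' → match
C. 'rpqpq' → no match — must start with 'q'
D. 'qrp' → match
Total matched: 2

2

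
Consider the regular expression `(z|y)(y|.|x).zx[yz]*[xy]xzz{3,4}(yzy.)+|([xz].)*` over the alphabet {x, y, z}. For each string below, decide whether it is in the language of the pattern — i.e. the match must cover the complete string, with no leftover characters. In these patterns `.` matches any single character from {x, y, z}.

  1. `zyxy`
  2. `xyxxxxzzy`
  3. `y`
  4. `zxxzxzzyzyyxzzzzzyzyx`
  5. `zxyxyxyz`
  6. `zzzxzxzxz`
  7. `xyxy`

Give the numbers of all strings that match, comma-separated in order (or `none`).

1, 4, 7

1 → match
2 → no match
3 → no match
4 → match
5 → no match
6 → no match
7 → match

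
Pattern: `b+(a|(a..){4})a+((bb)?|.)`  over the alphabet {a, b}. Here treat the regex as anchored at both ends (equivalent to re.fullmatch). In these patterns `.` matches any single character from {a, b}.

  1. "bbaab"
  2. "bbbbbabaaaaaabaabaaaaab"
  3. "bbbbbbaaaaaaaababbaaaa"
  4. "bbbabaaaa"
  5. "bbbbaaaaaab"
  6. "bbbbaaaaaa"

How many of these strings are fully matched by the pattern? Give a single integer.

5

1. "bbaab" → match
2 → match
3 → match
4. "bbbabaaaa" → no match
5. "bbbbaaaaaab" → match
6. "bbbbaaaaaa" → match
Total matched: 5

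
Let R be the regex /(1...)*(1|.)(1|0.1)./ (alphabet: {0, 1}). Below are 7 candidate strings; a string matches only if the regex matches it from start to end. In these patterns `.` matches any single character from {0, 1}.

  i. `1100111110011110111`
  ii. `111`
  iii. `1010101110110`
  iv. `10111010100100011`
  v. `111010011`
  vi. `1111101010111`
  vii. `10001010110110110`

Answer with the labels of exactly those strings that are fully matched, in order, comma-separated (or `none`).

i → match
ii → match
iii → match
iv → match
v → match
vi → match
vii → match

i, ii, iii, iv, v, vi, vii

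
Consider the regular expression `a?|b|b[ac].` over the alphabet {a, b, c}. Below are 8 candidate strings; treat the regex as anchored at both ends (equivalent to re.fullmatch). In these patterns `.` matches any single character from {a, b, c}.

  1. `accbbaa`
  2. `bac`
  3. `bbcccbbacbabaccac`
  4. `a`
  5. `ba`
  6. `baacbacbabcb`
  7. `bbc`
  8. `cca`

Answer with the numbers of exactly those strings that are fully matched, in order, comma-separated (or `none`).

1 → no match
2 → match
3 → no match
4 → match
5 → no match
6 → no match
7 → no match
8 → no match

2, 4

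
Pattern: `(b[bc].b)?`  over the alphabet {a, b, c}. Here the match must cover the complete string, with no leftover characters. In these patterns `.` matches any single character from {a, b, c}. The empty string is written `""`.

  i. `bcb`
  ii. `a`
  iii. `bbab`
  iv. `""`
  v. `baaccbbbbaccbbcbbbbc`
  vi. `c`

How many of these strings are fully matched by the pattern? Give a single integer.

2

i → no match
ii → no match
iii → match
iv → match
v → no match
vi → no match
Total matched: 2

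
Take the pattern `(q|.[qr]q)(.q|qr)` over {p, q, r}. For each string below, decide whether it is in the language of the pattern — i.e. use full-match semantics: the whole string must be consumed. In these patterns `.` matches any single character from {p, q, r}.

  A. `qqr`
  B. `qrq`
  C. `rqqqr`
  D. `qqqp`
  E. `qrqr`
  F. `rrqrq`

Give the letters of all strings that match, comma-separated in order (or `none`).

A → match
B → match
C → match
D → no match
E → no match
F → match

A, B, C, F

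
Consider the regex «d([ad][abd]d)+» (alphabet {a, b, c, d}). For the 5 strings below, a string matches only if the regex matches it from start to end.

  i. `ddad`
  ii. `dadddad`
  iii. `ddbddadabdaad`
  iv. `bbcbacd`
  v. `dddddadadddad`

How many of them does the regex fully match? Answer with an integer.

4

i → match
ii → match
iii → match
iv → no match — must start with `d`
v → match
Total matched: 4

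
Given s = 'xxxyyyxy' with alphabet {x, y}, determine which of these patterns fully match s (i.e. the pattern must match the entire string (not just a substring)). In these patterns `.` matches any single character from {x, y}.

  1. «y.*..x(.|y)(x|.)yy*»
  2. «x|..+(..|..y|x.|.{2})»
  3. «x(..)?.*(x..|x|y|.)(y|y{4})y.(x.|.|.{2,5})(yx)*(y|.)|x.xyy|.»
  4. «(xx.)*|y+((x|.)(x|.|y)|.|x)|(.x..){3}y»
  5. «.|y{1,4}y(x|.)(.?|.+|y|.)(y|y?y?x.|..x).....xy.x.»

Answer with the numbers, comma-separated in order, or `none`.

1 → no match — must start with 'y'
2 → match
3 → match
4 → no match
5 → no match

2, 3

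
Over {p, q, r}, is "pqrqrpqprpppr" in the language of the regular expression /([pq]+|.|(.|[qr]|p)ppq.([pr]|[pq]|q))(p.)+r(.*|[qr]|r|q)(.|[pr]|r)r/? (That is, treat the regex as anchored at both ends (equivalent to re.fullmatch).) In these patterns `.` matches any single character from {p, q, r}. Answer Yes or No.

No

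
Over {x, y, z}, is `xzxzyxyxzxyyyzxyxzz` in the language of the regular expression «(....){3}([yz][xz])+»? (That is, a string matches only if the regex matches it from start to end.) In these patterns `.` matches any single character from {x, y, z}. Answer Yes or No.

No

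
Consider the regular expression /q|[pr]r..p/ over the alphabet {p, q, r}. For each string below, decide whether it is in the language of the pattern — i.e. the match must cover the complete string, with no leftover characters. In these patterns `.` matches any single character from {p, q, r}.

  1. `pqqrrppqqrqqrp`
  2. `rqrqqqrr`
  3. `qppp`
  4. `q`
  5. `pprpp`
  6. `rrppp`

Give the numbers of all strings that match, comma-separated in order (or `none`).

4, 6

1 → no match
2 → no match
3 → no match
4 → match
5 → no match
6 → match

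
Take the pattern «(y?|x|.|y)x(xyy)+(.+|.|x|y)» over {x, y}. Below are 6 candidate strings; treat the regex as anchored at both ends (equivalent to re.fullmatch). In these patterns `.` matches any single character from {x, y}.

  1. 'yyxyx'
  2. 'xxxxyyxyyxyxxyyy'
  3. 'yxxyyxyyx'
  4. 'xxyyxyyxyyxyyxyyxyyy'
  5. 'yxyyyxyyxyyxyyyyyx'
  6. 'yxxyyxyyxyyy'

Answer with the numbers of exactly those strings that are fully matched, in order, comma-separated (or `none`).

3, 4, 6

1 → no match
2 → no match
3 → match
4 → match
5 → no match
6 → match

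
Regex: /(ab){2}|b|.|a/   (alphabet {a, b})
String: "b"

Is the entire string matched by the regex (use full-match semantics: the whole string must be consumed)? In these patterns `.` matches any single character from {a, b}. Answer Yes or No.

Yes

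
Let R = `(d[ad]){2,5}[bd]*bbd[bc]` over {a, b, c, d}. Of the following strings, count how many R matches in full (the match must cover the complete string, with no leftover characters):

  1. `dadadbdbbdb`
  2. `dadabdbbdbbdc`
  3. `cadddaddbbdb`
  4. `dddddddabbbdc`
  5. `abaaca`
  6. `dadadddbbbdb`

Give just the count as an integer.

1. `dadadbdbbdb` → match
2 → match
3. `cadddaddbbdb` → no match — must start with `d`
4 → match
5. `abaaca` → no match — must start with `d`
6. `dadadddbbbdb` → match
Total matched: 4

4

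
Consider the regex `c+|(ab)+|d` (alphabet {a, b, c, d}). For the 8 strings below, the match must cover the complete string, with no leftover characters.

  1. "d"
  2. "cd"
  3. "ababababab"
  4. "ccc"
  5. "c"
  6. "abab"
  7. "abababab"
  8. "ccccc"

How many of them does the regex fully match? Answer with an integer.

7

1 → match
2 → no match
3 → match
4 → match
5 → match
6 → match
7 → match
8 → match
Total matched: 7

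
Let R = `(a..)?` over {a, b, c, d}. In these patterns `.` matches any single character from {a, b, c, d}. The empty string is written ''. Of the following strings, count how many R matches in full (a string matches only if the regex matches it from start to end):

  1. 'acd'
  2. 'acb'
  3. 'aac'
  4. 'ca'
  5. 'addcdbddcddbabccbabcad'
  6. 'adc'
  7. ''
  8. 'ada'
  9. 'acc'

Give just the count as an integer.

7

1 → match
2 → match
3 → match
4 → no match
5 → no match
6 → match
7 → match
8 → match
9 → match
Total matched: 7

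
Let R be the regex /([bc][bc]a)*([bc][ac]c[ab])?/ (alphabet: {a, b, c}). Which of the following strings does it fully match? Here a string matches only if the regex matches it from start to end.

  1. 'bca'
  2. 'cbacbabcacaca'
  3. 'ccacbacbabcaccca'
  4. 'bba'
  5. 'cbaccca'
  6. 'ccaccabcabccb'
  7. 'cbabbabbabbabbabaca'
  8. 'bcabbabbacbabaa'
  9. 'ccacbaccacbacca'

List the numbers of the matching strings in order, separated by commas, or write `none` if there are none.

1. 'bca' → match
2 → match
3 → match
4. 'bba' → match
5. 'cbaccca' → match
6 → match
7 → match
8 → no match
9 → match

1, 2, 3, 4, 5, 6, 7, 9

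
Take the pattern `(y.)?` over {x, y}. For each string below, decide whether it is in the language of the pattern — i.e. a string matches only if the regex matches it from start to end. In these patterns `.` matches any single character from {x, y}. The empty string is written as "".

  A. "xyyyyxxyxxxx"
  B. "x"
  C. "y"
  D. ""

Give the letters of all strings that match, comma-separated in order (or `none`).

A. "xyyyyxxyxxxx" → no match
B. "x" → no match
C. "y" → no match
D. "" → match

D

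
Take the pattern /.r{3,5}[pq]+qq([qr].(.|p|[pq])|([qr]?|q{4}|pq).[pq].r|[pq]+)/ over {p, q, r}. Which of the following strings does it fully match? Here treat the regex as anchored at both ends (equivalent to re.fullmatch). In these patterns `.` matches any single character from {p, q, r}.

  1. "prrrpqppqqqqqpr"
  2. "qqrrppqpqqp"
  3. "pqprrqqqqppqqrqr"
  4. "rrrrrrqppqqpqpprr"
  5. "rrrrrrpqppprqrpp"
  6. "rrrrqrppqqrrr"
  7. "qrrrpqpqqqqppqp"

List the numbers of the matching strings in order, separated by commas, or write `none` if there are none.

1, 4, 7

1 → match
2. "qqrrppqpqqp" → no match
3 → no match
4 → match
5 → no match
6 → no match
7 → match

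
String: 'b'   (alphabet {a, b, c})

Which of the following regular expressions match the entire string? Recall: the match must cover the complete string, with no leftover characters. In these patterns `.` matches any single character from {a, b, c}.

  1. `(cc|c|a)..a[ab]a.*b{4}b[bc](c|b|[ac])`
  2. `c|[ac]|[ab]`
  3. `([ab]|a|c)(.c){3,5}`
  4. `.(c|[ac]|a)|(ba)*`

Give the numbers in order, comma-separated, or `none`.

2

1 → no match
2 → match
3 → no match — must end with 'c'
4 → no match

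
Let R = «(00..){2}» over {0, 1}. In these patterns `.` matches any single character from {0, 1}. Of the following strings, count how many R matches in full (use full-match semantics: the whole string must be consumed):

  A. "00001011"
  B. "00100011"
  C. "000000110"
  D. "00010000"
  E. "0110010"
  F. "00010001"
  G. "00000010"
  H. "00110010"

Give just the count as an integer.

5

A → no match
B → match
C → no match
D → match
E → no match — must start with "00"
F → match
G → match
H → match
Total matched: 5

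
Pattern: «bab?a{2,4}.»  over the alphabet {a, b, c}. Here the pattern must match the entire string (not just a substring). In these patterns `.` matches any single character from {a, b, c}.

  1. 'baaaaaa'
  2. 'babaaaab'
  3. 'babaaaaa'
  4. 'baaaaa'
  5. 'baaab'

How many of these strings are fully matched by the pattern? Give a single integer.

5

1 → match
2 → match
3 → match
4 → match
5 → match
Total matched: 5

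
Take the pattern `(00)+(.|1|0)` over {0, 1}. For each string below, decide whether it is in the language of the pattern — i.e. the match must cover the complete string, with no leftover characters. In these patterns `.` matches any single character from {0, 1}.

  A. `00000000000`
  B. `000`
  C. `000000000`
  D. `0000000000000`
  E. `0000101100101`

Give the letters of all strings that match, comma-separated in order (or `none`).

A → match
B → match
C → match
D → match
E → no match

A, B, C, D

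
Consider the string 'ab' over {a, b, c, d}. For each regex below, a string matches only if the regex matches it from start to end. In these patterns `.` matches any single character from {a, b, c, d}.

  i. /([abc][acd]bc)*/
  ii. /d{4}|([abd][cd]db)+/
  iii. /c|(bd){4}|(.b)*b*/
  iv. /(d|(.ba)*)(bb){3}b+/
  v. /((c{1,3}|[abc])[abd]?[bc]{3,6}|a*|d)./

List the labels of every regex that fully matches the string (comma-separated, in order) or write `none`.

iii, v

i → no match
ii → no match
iii → match
iv → no match
v → match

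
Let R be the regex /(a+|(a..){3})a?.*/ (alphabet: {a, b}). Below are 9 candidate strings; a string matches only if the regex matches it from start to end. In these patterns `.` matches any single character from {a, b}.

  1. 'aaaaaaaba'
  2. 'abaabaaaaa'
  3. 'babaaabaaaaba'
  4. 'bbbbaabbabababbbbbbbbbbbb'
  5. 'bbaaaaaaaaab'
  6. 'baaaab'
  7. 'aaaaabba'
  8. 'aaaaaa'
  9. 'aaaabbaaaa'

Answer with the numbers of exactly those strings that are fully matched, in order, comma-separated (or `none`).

1, 2, 7, 8, 9

1 → match
2 → match
3 → no match — must start with 'a'
4 → no match — must start with 'a'
5 → no match — must start with 'a'
6 → no match — must start with 'a'
7 → match
8 → match
9 → match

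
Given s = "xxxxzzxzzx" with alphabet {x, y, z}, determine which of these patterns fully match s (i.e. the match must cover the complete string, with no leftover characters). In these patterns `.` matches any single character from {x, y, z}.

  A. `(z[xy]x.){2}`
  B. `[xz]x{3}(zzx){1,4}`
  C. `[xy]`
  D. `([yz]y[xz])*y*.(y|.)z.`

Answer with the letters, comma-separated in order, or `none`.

B

A → no match — must start with "z"
B → match
C → no match
D → no match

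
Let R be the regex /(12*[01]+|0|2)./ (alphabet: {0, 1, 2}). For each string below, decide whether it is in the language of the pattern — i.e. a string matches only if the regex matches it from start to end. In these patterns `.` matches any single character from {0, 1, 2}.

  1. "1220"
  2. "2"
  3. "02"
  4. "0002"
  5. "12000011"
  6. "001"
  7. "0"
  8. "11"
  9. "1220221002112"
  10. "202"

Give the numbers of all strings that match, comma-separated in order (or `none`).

1 → no match
2 → no match
3 → match
4 → no match
5 → match
6 → no match
7 → no match
8 → no match
9 → no match
10 → no match

3, 5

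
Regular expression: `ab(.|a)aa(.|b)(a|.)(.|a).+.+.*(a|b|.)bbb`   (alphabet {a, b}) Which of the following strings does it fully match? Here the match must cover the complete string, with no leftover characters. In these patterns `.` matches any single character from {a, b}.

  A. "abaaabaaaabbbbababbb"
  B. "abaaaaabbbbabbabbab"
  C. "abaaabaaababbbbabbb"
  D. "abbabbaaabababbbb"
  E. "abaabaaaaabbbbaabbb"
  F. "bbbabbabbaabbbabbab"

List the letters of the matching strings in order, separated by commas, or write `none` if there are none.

A → match
B → no match — must end with "bbb"
C → match
D → no match
E → no match
F → no match — must start with "ab"

A, C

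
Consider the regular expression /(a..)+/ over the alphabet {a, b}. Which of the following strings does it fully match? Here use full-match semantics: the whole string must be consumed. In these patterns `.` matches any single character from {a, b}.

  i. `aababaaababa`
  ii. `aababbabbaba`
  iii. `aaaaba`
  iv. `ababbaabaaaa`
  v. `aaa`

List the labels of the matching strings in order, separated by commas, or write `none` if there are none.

i → match
ii → match
iii → match
iv → no match
v → match

i, ii, iii, v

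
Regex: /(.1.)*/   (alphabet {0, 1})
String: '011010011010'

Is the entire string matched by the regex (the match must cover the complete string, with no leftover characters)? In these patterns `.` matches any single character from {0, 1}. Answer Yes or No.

Yes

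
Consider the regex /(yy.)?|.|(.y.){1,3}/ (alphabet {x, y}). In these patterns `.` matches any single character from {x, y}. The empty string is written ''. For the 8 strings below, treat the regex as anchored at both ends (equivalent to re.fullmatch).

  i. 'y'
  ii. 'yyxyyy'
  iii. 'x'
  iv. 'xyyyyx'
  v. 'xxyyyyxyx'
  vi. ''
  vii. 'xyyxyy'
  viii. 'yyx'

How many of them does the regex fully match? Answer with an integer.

i → match
ii → match
iii → match
iv → match
v → no match
vi → match
vii → match
viii → match
Total matched: 7

7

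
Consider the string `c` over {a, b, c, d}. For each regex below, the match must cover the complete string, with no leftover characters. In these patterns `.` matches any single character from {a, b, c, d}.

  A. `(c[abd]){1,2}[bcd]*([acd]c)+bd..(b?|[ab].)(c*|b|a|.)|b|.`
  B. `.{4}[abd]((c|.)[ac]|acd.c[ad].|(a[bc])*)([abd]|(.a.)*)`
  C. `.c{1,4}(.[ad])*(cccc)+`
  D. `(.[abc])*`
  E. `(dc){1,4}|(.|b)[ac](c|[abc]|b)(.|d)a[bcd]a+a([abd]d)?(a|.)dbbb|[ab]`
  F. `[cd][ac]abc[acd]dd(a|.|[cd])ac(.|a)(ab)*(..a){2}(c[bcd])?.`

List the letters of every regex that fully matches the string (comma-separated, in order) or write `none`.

A

A → match
B → no match
C → no match — must end with `cccc`
D → no match
E → no match
F → no match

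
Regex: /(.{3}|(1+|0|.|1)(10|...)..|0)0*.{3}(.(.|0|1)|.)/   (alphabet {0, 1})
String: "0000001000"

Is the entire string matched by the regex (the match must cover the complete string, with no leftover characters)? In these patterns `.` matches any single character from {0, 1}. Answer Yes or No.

Yes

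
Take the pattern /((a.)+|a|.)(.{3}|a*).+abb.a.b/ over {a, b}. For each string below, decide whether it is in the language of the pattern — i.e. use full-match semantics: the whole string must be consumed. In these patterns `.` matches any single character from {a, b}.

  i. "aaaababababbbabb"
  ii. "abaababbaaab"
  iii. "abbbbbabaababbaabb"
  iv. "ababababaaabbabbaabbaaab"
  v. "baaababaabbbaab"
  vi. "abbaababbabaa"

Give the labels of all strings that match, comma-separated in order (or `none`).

i → match
ii. "abaababbaaab" → match
iii → match
iv → match
v → match
vi → no match — must end with "b"

i, ii, iii, iv, v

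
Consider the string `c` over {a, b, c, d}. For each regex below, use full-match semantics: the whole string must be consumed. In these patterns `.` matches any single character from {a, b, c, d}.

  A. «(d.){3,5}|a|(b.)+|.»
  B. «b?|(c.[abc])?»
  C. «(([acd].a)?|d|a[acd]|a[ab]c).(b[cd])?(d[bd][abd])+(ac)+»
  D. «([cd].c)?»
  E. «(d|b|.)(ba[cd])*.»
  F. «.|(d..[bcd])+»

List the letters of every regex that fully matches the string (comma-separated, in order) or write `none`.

A → match
B → no match
C → no match — must end with `ac`
D → no match
E → no match
F → match

A, F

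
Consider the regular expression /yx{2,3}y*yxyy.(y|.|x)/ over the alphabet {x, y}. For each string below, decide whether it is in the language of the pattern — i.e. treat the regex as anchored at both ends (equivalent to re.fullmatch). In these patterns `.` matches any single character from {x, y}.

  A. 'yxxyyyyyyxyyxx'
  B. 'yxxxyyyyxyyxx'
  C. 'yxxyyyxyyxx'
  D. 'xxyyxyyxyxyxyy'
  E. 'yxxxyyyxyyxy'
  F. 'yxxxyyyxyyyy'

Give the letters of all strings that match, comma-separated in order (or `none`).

A, B, C, E, F

A → match
B → match
C → match
D → no match — must start with 'yx'
E → match
F → match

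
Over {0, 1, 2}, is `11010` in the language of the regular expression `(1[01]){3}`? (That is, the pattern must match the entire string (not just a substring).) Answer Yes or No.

No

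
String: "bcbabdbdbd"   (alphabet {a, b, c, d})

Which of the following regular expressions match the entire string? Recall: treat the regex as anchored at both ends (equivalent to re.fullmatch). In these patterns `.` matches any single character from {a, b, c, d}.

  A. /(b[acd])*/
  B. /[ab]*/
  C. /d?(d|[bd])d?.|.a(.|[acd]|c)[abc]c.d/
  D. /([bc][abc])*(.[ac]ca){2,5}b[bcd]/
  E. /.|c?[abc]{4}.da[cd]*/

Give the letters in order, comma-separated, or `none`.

A → match
B → no match
C → no match
D → no match
E → no match

A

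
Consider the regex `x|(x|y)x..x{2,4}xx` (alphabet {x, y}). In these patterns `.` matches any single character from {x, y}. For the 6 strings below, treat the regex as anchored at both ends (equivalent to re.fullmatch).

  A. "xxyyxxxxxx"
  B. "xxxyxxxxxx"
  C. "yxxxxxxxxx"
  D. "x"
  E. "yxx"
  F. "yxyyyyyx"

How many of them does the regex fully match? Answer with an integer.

4

A → match
B → match
C → match
D → match
E → no match
F → no match
Total matched: 4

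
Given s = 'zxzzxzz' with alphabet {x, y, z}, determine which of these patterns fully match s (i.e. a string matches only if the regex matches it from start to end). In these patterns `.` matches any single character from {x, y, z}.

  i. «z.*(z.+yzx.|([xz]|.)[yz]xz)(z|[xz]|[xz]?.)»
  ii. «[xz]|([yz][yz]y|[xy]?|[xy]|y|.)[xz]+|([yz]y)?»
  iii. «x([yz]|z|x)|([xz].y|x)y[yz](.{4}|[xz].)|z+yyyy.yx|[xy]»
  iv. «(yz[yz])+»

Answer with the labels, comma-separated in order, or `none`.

i → match
ii → match
iii → no match
iv → no match — must start with 'yz'

i, ii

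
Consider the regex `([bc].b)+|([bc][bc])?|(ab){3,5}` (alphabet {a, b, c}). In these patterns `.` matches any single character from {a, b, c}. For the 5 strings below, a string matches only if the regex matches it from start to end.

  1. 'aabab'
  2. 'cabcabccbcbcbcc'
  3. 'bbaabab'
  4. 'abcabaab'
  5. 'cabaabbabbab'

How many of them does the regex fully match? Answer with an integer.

1. 'aabab' → no match
2 → no match
3. 'bbaabab' → no match
4. 'abcabaab' → no match
5. 'cabaabbabbab' → no match
Total matched: 0

0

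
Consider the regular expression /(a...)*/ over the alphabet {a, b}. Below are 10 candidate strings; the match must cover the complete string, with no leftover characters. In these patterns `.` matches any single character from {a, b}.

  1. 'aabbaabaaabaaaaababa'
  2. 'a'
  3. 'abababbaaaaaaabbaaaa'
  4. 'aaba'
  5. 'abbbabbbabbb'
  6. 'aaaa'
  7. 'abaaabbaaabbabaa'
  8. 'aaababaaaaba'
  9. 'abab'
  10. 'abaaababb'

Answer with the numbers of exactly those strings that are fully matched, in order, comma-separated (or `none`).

1 → no match
2 → no match
3 → match
4 → match
5 → match
6 → match
7 → match
8 → match
9 → match
10 → no match

3, 4, 5, 6, 7, 8, 9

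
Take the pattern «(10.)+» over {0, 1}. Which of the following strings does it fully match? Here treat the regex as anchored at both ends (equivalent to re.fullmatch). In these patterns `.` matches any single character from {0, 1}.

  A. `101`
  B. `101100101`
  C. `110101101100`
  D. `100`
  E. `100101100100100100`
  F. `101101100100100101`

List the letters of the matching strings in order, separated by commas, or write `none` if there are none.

A, B, D, E, F

A → match
B → match
C → no match — must start with `10`
D → match
E → match
F → match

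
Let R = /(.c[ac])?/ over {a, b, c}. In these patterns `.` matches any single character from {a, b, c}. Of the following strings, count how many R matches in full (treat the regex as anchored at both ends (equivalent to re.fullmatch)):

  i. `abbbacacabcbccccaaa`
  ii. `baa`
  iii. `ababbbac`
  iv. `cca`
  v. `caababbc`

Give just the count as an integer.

1

i → no match
ii. `baa` → no match
iii. `ababbbac` → no match
iv. `cca` → match
v. `caababbc` → no match
Total matched: 1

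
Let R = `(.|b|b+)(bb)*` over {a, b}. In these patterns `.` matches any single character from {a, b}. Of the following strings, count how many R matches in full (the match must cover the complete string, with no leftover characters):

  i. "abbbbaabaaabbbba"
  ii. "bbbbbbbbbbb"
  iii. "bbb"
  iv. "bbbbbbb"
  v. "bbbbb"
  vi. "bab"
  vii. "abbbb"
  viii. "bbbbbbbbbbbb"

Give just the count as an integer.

i → no match
ii → match
iii → match
iv → match
v → match
vi → no match
vii → match
viii → match
Total matched: 6

6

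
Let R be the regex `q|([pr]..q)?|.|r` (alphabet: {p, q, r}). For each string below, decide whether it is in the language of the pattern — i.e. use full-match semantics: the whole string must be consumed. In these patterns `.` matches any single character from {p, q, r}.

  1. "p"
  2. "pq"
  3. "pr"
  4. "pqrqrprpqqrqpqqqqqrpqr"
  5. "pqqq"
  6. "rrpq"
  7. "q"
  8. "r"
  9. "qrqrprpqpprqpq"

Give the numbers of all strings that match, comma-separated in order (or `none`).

1, 5, 6, 7, 8

1 → match
2 → no match
3 → no match
4 → no match
5 → match
6 → match
7 → match
8 → match
9 → no match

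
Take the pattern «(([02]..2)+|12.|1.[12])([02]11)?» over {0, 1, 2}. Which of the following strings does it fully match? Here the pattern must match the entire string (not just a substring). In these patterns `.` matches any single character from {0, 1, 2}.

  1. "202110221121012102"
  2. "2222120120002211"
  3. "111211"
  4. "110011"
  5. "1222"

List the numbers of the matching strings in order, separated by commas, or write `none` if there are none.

1 → no match
2 → no match
3 → match
4 → no match
5 → no match

3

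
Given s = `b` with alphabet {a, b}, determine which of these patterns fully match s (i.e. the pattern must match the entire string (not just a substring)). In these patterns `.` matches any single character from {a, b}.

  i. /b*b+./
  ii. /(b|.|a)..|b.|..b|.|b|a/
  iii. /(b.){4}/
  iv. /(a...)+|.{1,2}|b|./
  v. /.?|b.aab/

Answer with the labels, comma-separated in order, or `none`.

i → no match
ii → match
iii → no match
iv → match
v → match

ii, iv, v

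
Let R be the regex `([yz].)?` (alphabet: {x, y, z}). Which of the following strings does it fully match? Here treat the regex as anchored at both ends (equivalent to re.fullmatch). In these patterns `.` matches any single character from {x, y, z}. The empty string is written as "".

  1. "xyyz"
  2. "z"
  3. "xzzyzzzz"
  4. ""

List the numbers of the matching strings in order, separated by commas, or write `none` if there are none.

4

1 → no match
2 → no match
3 → no match
4 → match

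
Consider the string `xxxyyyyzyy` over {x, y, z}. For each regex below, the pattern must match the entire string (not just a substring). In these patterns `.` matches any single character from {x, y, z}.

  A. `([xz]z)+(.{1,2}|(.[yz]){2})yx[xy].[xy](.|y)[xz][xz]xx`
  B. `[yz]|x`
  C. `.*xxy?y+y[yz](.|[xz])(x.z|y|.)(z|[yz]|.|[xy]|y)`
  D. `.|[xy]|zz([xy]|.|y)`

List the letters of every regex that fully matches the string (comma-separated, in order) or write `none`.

C

A → no match — must end with `xx`
B → no match
C → match
D → no match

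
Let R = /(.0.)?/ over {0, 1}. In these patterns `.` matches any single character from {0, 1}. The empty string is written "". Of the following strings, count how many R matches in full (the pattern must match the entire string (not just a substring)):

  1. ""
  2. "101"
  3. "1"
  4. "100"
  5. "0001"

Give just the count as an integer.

1 → match
2 → match
3 → no match
4 → match
5 → no match
Total matched: 3

3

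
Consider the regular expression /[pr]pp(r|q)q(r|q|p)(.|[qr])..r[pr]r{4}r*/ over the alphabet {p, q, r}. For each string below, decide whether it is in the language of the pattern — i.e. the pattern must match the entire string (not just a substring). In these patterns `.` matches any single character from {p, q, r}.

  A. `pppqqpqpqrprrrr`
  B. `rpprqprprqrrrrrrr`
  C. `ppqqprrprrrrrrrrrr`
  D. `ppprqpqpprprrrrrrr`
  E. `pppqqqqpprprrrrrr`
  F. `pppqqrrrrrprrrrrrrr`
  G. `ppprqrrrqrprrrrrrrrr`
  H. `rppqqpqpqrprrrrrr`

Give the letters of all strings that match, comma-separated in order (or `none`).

A, D, E, F, G, H

A → match
B → no match
C → no match
D → match
E → match
F → match
G → match
H → match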